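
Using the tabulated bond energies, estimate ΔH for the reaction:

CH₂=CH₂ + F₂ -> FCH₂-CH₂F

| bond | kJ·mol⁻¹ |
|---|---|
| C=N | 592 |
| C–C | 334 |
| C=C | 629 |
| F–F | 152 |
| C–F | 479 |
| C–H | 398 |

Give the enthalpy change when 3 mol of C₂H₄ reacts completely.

Bonds broken (reactants):
  C–H: 4 × 398 = 1592
  C=C: 1 × 629 = 629
  F–F: 1 × 152 = 152
  Σ(broken) = 2373 kJ
Bonds formed (products):
  C–C: 1 × 334 = 334
  C–F: 2 × 479 = 958
  C–H: 4 × 398 = 1592
  Σ(formed) = 2884 kJ
ΔH = Σ(broken) − Σ(formed) = 2373 − 2884 = −511 kJ
For 3× the reaction as written: 3 × (−511) = −1533 kJ

ΔH = −1533 kJ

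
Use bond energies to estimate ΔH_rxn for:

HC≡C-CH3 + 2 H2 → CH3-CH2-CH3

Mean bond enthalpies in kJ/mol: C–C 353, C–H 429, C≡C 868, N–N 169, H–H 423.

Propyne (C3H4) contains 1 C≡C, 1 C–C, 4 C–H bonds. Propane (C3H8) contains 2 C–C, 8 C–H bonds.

Bonds broken (reactants):
  C≡C: 1 × 868 = 868
  C–C: 1 × 353 = 353
  C–H: 4 × 429 = 1716
  H–H: 2 × 423 = 846
  Σ(broken) = 3783 kJ
Bonds formed (products):
  C–C: 2 × 353 = 706
  C–H: 8 × 429 = 3432
  Σ(formed) = 4138 kJ
ΔH = Σ(broken) − Σ(formed) = 3783 − 4138 = −355 kJ

ΔH ≈ −355 kJ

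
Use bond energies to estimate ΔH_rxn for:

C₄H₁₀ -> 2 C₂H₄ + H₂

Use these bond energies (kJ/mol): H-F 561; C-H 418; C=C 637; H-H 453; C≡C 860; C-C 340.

Bonds broken (reactants):
  C-C: 3 × 340 = 1020
  C-H: 10 × 418 = 4180
  Σ(broken) = 5200 kJ
Bonds formed (products):
  C-H: 8 × 418 = 3344
  C=C: 2 × 637 = 1274
  H-H: 1 × 453 = 453
  Σ(formed) = 5071 kJ
ΔH = Σ(broken) − Σ(formed) = 5200 − 5071 = +129 kJ

ΔH ≈ +129 kJ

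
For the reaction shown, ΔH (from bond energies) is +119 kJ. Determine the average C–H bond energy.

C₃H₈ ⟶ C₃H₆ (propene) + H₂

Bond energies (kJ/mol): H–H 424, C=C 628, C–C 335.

Let D be the C–H bond energy.
Σ(broken) = 2×335 + 8×D = 670 + 8D
Σ(formed) = 1×335 + 6×D + 1×628 + 1×424 = 1387 + 6D
ΔH = Σ(broken) − Σ(formed) = (670 + 8D) − (1387 + 6D) = −717 + 2D
Setting this equal to +119 kJ gives 2D = 836, so D = 418 kJ/mol.

D(C–H) ≈ 418 kJ/mol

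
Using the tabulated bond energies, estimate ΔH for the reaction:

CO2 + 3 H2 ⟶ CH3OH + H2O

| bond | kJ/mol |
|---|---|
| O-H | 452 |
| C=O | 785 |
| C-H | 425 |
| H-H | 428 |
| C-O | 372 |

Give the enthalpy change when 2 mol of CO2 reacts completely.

Bonds broken (reactants):
  C=O: 2 × 785 = 1570
  H-H: 3 × 428 = 1284
  Σ(broken) = 2854 kJ
Bonds formed (products):
  C-H: 3 × 425 = 1275
  C-O: 1 × 372 = 372
  O-H: 3 × 452 = 1356
  Σ(formed) = 3003 kJ
ΔH = Σ(broken) − Σ(formed) = 2854 − 3003 = −149 kJ
For 2× the reaction as written: 2 × (−149) = −298 kJ

ΔH = −298 kJ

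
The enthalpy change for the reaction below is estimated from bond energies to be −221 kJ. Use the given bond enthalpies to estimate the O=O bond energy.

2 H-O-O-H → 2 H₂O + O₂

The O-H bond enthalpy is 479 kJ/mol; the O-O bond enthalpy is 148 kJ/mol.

Let D be the O=O bond energy.
Σ(broken) = 4×479 + 2×148 = 2212
Σ(formed) = 4×479 + 1×D = 1916 + D
ΔH = Σ(broken) − Σ(formed) = (2212) − (1916 + D) = +296 − D
Setting this equal to −221 kJ gives D = 517 kJ/mol.

D(O=O) ≈ 517 kJ/mol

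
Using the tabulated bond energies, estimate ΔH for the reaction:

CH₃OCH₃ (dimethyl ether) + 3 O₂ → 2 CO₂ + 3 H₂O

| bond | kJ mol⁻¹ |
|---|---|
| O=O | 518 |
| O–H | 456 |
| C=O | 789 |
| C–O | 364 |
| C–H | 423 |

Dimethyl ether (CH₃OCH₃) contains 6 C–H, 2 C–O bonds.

Bonds broken (reactants):
  C–H: 6 × 423 = 2538
  C–O: 2 × 364 = 728
  O=O: 3 × 518 = 1554
  Σ(broken) = 4820 kJ
Bonds formed (products):
  C=O: 4 × 789 = 3156
  O–H: 6 × 456 = 2736
  Σ(formed) = 5892 kJ
ΔH = Σ(broken) − Σ(formed) = 4820 − 5892 = −1072 kJ

ΔH ≈ −1072 kJ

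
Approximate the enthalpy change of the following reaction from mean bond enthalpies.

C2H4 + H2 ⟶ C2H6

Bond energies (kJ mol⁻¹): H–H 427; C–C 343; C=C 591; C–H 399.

Bonds broken (reactants):
  C–H: 4 × 399 = 1596
  C=C: 1 × 591 = 591
  H–H: 1 × 427 = 427
  Σ(broken) = 2614 kJ
Bonds formed (products):
  C–C: 1 × 343 = 343
  C–H: 6 × 399 = 2394
  Σ(formed) = 2737 kJ
ΔH = Σ(broken) − Σ(formed) = 2614 − 2737 = −123 kJ

ΔH ≈ −123 kJ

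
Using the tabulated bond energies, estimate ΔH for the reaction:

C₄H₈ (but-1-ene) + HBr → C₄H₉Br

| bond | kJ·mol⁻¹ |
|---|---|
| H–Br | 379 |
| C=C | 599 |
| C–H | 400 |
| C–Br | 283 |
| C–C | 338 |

ΔH ≈ −43 kJ

Bonds broken (reactants):
  C–C: 2 × 338 = 676
  C–H: 8 × 400 = 3200
  C=C: 1 × 599 = 599
  H–Br: 1 × 379 = 379
  Σ(broken) = 4854 kJ
Bonds formed (products):
  C–Br: 1 × 283 = 283
  C–C: 3 × 338 = 1014
  C–H: 9 × 400 = 3600
  Σ(formed) = 4897 kJ
ΔH = Σ(broken) − Σ(formed) = 4854 − 4897 = −43 kJ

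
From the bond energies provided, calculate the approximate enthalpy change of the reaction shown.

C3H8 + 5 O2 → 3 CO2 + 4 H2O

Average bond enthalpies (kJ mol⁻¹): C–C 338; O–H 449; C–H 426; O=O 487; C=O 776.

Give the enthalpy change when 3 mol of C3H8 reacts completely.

ΔH = −5187 kJ

Bonds broken (reactants):
  C–C: 2 × 338 = 676
  C–H: 8 × 426 = 3408
  O=O: 5 × 487 = 2435
  Σ(broken) = 6519 kJ
Bonds formed (products):
  C=O: 6 × 776 = 4656
  O–H: 8 × 449 = 3592
  Σ(formed) = 8248 kJ
ΔH = Σ(broken) − Σ(formed) = 6519 − 8248 = −1729 kJ
For 3× the reaction as written: 3 × (−1729) = −5187 kJ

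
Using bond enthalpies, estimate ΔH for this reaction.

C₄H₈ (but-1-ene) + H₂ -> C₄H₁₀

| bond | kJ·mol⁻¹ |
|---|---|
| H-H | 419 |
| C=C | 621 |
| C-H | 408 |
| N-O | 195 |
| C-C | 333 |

ΔH ≈ −109 kJ

Bonds broken (reactants):
  C-C: 2 × 333 = 666
  C-H: 8 × 408 = 3264
  C=C: 1 × 621 = 621
  H-H: 1 × 419 = 419
  Σ(broken) = 4970 kJ
Bonds formed (products):
  C-C: 3 × 333 = 999
  C-H: 10 × 408 = 4080
  Σ(formed) = 5079 kJ
ΔH = Σ(broken) − Σ(formed) = 4970 − 5079 = −109 kJ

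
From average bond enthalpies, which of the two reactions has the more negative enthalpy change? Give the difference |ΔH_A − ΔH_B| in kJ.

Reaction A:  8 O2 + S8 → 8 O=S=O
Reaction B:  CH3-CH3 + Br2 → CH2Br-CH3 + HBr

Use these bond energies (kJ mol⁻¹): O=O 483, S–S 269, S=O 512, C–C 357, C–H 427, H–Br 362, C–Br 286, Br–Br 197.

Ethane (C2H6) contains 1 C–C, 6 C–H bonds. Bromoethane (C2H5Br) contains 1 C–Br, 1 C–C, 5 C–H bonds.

Reaction A:
  Bonds broken (reactants):
    O=O: 8 × 483 = 3864
    S–S: 8 × 269 = 2152
    Σ(broken) = 6016 kJ
  Bonds formed (products):
    S=O: 16 × 512 = 8192
    Σ(formed) = 8192 kJ
  ΔH_A = 6016 − 8192 = −2176 kJ
Reaction B:
  Bonds broken (reactants):
    Br–Br: 1 × 197 = 197
    C–C: 1 × 357 = 357
    C–H: 6 × 427 = 2562
    Σ(broken) = 3116 kJ
  Bonds formed (products):
    C–Br: 1 × 286 = 286
    C–C: 1 × 357 = 357
    C–H: 5 × 427 = 2135
    H–Br: 1 × 362 = 362
    Σ(formed) = 3140 kJ
  ΔH_B = 3116 − 3140 = −24 kJ
ΔH_A − ΔH_B = −2152 kJ, so reaction A has the more negative ΔH; |ΔH_A − ΔH_B| = 2152 kJ.

Reaction A, by 2152 kJ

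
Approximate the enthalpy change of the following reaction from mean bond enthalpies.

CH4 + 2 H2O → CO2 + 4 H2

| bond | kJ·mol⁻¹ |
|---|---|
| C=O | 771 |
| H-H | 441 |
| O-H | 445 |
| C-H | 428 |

ΔH ≈ +186 kJ

Bonds broken (reactants):
  C-H: 4 × 428 = 1712
  O-H: 4 × 445 = 1780
  Σ(broken) = 3492 kJ
Bonds formed (products):
  C=O: 2 × 771 = 1542
  H-H: 4 × 441 = 1764
  Σ(formed) = 3306 kJ
ΔH = Σ(broken) − Σ(formed) = 3492 − 3306 = +186 kJ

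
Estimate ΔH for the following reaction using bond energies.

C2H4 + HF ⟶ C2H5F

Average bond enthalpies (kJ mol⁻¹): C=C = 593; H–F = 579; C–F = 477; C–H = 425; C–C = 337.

ΔH ≈ −67 kJ

Bonds broken (reactants):
  C–H: 4 × 425 = 1700
  C=C: 1 × 593 = 593
  H–F: 1 × 579 = 579
  Σ(broken) = 2872 kJ
Bonds formed (products):
  C–C: 1 × 337 = 337
  C–F: 1 × 477 = 477
  C–H: 5 × 425 = 2125
  Σ(formed) = 2939 kJ
ΔH = Σ(broken) − Σ(formed) = 2872 − 2939 = −67 kJ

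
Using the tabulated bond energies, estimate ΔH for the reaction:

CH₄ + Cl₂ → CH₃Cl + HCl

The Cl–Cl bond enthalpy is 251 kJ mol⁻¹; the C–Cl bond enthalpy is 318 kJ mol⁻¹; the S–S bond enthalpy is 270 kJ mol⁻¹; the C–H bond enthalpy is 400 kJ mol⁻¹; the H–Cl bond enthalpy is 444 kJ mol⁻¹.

Bonds broken (reactants):
  C–H: 4 × 400 = 1600
  Cl–Cl: 1 × 251 = 251
  Σ(broken) = 1851 kJ
Bonds formed (products):
  C–Cl: 1 × 318 = 318
  C–H: 3 × 400 = 1200
  H–Cl: 1 × 444 = 444
  Σ(formed) = 1962 kJ
ΔH = Σ(broken) − Σ(formed) = 1851 − 1962 = −111 kJ

ΔH ≈ −111 kJ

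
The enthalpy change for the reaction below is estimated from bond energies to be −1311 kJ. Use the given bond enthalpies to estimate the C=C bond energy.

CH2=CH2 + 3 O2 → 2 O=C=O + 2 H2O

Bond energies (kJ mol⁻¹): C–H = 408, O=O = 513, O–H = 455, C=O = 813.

Let D be the C=C bond energy.
Σ(broken) = 4×408 + 1×D + 3×513 = 3171 + D
Σ(formed) = 4×813 + 4×455 = 5072
ΔH = Σ(broken) − Σ(formed) = (3171 + D) − (5072) = −1901 + D
Setting this equal to −1311 kJ gives D = 590 kJ/mol.

D(C=C) ≈ 590 kJ/mol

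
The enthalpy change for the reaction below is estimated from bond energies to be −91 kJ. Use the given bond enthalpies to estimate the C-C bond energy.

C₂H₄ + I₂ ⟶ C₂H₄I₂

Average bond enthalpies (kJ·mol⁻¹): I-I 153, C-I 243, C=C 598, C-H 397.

D(C-C) ≈ 356 kJ/mol

Let D be the C-C bond energy.
Σ(broken) = 4×397 + 1×598 + 1×153 = 2339
Σ(formed) = 1×D + 4×397 + 2×243 = 2074 + D
ΔH = Σ(broken) − Σ(formed) = (2339) − (2074 + D) = +265 − D
Setting this equal to −91 kJ gives D = 356 kJ/mol.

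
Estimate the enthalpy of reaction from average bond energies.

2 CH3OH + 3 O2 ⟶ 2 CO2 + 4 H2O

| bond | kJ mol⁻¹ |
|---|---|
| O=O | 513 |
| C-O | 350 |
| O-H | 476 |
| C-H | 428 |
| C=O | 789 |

Bonds broken (reactants):
  C-H: 6 × 428 = 2568
  C-O: 2 × 350 = 700
  O-H: 2 × 476 = 952
  O=O: 3 × 513 = 1539
  Σ(broken) = 5759 kJ
Bonds formed (products):
  C=O: 4 × 789 = 3156
  O-H: 8 × 476 = 3808
  Σ(formed) = 6964 kJ
ΔH = Σ(broken) − Σ(formed) = 5759 − 6964 = −1205 kJ

ΔH ≈ −1205 kJ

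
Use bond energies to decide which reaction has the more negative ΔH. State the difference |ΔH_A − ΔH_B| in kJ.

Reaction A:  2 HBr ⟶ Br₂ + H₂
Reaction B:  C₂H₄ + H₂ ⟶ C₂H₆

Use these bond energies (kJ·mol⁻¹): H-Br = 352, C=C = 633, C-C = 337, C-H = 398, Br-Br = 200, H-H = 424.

Reaction B, by 156 kJ

Reaction A:
  Bonds broken (reactants):
    H-Br: 2 × 352 = 704
    Σ(broken) = 704 kJ
  Bonds formed (products):
    Br-Br: 1 × 200 = 200
    H-H: 1 × 424 = 424
    Σ(formed) = 624 kJ
  ΔH_A = 704 − 624 = +80 kJ
Reaction B:
  Bonds broken (reactants):
    C-H: 4 × 398 = 1592
    C=C: 1 × 633 = 633
    H-H: 1 × 424 = 424
    Σ(broken) = 2649 kJ
  Bonds formed (products):
    C-C: 1 × 337 = 337
    C-H: 6 × 398 = 2388
    Σ(formed) = 2725 kJ
  ΔH_B = 2649 − 2725 = −76 kJ
ΔH_A − ΔH_B = +156 kJ, so reaction B has the more negative ΔH; |ΔH_A − ΔH_B| = 156 kJ.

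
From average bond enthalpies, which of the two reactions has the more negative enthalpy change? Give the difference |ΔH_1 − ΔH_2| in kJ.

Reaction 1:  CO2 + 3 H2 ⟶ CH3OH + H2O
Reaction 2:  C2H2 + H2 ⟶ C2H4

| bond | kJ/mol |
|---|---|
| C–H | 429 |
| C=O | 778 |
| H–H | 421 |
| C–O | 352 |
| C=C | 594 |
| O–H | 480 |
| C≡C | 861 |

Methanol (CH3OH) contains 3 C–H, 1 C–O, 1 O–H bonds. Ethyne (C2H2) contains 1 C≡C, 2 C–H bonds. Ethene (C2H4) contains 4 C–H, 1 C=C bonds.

Reaction 1, by 90 kJ

Reaction 1:
  Bonds broken (reactants):
    C=O: 2 × 778 = 1556
    H–H: 3 × 421 = 1263
    Σ(broken) = 2819 kJ
  Bonds formed (products):
    C–H: 3 × 429 = 1287
    C–O: 1 × 352 = 352
    O–H: 3 × 480 = 1440
    Σ(formed) = 3079 kJ
  ΔH_1 = 2819 − 3079 = −260 kJ
Reaction 2:
  Bonds broken (reactants):
    C≡C: 1 × 861 = 861
    C–H: 2 × 429 = 858
    H–H: 1 × 421 = 421
    Σ(broken) = 2140 kJ
  Bonds formed (products):
    C–H: 4 × 429 = 1716
    C=C: 1 × 594 = 594
    Σ(formed) = 2310 kJ
  ΔH_2 = 2140 − 2310 = −170 kJ
ΔH_1 − ΔH_2 = −90 kJ, so reaction 1 has the more negative ΔH; |ΔH_1 − ΔH_2| = 90 kJ.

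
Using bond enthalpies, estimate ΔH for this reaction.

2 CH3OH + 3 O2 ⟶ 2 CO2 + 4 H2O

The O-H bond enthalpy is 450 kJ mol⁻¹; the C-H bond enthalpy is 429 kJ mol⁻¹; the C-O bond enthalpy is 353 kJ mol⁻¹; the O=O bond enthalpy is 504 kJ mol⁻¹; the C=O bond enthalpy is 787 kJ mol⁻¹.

ΔH ≈ −1056 kJ

Bonds broken (reactants):
  C-H: 6 × 429 = 2574
  C-O: 2 × 353 = 706
  O-H: 2 × 450 = 900
  O=O: 3 × 504 = 1512
  Σ(broken) = 5692 kJ
Bonds formed (products):
  C=O: 4 × 787 = 3148
  O-H: 8 × 450 = 3600
  Σ(formed) = 6748 kJ
ΔH = Σ(broken) − Σ(formed) = 5692 − 6748 = −1056 kJ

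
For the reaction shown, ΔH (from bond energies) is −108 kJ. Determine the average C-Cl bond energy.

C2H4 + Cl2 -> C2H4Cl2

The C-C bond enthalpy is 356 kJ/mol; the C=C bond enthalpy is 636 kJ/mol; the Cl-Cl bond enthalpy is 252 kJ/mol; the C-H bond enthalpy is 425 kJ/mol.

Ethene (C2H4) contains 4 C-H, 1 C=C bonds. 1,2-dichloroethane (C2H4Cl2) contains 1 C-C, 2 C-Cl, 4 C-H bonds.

Let D be the C-Cl bond energy.
Σ(broken) = 4×425 + 1×636 + 1×252 = 2588
Σ(formed) = 1×356 + 2×D + 4×425 = 2056 + 2D
ΔH = Σ(broken) − Σ(formed) = (2588) − (2056 + 2D) = +532 − 2D
Setting this equal to −108 kJ gives 2D = 640, so D = 320 kJ/mol.

D(C-Cl) ≈ 320 kJ/mol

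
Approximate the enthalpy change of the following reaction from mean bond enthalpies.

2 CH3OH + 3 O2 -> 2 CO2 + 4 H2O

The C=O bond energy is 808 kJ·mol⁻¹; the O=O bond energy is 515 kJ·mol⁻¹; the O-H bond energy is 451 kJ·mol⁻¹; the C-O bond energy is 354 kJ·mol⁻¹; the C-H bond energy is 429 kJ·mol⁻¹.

Bonds broken (reactants):
  C-H: 6 × 429 = 2574
  C-O: 2 × 354 = 708
  O-H: 2 × 451 = 902
  O=O: 3 × 515 = 1545
  Σ(broken) = 5729 kJ
Bonds formed (products):
  C=O: 4 × 808 = 3232
  O-H: 8 × 451 = 3608
  Σ(formed) = 6840 kJ
ΔH = Σ(broken) − Σ(formed) = 5729 − 6840 = −1111 kJ

ΔH ≈ −1111 kJ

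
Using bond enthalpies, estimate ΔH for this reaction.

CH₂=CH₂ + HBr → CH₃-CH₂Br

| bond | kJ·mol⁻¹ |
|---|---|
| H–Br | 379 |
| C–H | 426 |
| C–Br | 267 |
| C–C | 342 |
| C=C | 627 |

ΔH ≈ −29 kJ

Bonds broken (reactants):
  C–H: 4 × 426 = 1704
  C=C: 1 × 627 = 627
  H–Br: 1 × 379 = 379
  Σ(broken) = 2710 kJ
Bonds formed (products):
  C–Br: 1 × 267 = 267
  C–C: 1 × 342 = 342
  C–H: 5 × 426 = 2130
  Σ(formed) = 2739 kJ
ΔH = Σ(broken) − Σ(formed) = 2710 − 2739 = −29 kJ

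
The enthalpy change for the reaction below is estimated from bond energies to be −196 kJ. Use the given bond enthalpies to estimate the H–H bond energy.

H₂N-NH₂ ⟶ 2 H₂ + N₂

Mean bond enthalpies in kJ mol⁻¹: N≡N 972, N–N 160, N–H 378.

D(H–H) ≈ 448 kJ/mol

Let D be the H–H bond energy.
Σ(broken) = 4×378 + 1×160 = 1672
Σ(formed) = 2×D + 1×972 = 972 + 2D
ΔH = Σ(broken) − Σ(formed) = (1672) − (972 + 2D) = +700 − 2D
Setting this equal to −196 kJ gives 2D = 896, so D = 448 kJ/mol.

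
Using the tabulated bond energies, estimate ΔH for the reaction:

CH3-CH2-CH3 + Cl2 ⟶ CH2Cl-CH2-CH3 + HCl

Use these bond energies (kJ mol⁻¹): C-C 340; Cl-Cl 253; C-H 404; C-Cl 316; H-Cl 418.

ΔH ≈ −77 kJ

Bonds broken (reactants):
  C-C: 2 × 340 = 680
  C-H: 8 × 404 = 3232
  Cl-Cl: 1 × 253 = 253
  Σ(broken) = 4165 kJ
Bonds formed (products):
  C-C: 2 × 340 = 680
  C-Cl: 1 × 316 = 316
  C-H: 7 × 404 = 2828
  H-Cl: 1 × 418 = 418
  Σ(formed) = 4242 kJ
ΔH = Σ(broken) − Σ(formed) = 4165 − 4242 = −77 kJ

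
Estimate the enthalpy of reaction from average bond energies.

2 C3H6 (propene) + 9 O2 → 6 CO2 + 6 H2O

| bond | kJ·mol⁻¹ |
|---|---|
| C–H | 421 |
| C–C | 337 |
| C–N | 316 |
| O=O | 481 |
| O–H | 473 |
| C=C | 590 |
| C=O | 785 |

ΔH ≈ −3861 kJ

Bonds broken (reactants):
  C–C: 2 × 337 = 674
  C–H: 12 × 421 = 5052
  C=C: 2 × 590 = 1180
  O=O: 9 × 481 = 4329
  Σ(broken) = 11235 kJ
Bonds formed (products):
  C=O: 12 × 785 = 9420
  O–H: 12 × 473 = 5676
  Σ(formed) = 15096 kJ
ΔH = Σ(broken) − Σ(formed) = 11235 − 15096 = −3861 kJ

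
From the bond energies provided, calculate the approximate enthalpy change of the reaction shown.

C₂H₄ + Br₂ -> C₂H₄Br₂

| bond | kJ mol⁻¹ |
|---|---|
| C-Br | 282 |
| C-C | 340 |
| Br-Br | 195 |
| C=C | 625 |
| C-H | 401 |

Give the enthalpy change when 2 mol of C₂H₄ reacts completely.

Bonds broken (reactants):
  Br-Br: 1 × 195 = 195
  C-H: 4 × 401 = 1604
  C=C: 1 × 625 = 625
  Σ(broken) = 2424 kJ
Bonds formed (products):
  C-Br: 2 × 282 = 564
  C-C: 1 × 340 = 340
  C-H: 4 × 401 = 1604
  Σ(formed) = 2508 kJ
ΔH = Σ(broken) − Σ(formed) = 2424 − 2508 = −84 kJ
For 2× the reaction as written: 2 × (−84) = −168 kJ

ΔH = −168 kJ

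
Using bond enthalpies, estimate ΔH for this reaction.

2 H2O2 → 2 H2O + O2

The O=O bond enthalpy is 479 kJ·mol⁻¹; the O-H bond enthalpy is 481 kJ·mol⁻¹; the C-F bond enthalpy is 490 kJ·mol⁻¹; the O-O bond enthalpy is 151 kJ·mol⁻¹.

ΔH ≈ −177 kJ

Bonds broken (reactants):
  O-H: 4 × 481 = 1924
  O-O: 2 × 151 = 302
  Σ(broken) = 2226 kJ
Bonds formed (products):
  O-H: 4 × 481 = 1924
  O=O: 1 × 479 = 479
  Σ(formed) = 2403 kJ
ΔH = Σ(broken) − Σ(formed) = 2226 − 2403 = −177 kJ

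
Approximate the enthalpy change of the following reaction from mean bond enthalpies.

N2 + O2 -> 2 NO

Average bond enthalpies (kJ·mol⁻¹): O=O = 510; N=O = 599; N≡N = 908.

ΔH ≈ +220 kJ

Bonds broken (reactants):
  N≡N: 1 × 908 = 908
  O=O: 1 × 510 = 510
  Σ(broken) = 1418 kJ
Bonds formed (products):
  N=O: 2 × 599 = 1198
  Σ(formed) = 1198 kJ
ΔH = Σ(broken) − Σ(formed) = 1418 − 1198 = +220 kJ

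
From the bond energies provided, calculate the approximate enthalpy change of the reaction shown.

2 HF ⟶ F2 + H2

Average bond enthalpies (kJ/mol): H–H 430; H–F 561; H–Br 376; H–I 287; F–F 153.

Bonds broken (reactants):
  H–F: 2 × 561 = 1122
  Σ(broken) = 1122 kJ
Bonds formed (products):
  F–F: 1 × 153 = 153
  H–H: 1 × 430 = 430
  Σ(formed) = 583 kJ
ΔH = Σ(broken) − Σ(formed) = 1122 − 583 = +539 kJ

ΔH ≈ +539 kJ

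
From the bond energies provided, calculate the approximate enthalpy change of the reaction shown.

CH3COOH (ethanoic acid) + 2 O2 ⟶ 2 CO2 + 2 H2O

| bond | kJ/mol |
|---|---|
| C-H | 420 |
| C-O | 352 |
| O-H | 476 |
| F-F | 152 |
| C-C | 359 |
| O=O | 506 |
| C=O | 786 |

Bonds broken (reactants):
  C-C: 1 × 359 = 359
  C-H: 3 × 420 = 1260
  C-O: 1 × 352 = 352
  C=O: 1 × 786 = 786
  O-H: 1 × 476 = 476
  O=O: 2 × 506 = 1012
  Σ(broken) = 4245 kJ
Bonds formed (products):
  C=O: 4 × 786 = 3144
  O-H: 4 × 476 = 1904
  Σ(formed) = 5048 kJ
ΔH = Σ(broken) − Σ(formed) = 4245 − 5048 = −803 kJ

ΔH ≈ −803 kJ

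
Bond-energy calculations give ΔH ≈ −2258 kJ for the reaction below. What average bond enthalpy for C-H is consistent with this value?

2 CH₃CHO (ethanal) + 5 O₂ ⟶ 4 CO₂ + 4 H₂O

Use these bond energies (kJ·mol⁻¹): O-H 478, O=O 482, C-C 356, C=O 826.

Let D be the C-H bond energy.
Σ(broken) = 2×356 + 8×D + 2×826 + 5×482 = 4774 + 8D
Σ(formed) = 8×826 + 8×478 = 10432
ΔH = Σ(broken) − Σ(formed) = (4774 + 8D) − (10432) = −5658 + 8D
Setting this equal to −2258 kJ gives 8D = 3400, so D = 425 kJ/mol.

D(C-H) ≈ 425 kJ/mol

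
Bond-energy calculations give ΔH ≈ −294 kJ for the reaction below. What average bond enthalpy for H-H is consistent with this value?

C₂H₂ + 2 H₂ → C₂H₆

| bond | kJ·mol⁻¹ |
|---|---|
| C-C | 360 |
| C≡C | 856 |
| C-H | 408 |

D(H-H) ≈ 421 kJ/mol

Let D be the H-H bond energy.
Σ(broken) = 1×856 + 2×408 + 2×D = 1672 + 2D
Σ(formed) = 1×360 + 6×408 = 2808
ΔH = Σ(broken) − Σ(formed) = (1672 + 2D) − (2808) = −1136 + 2D
Setting this equal to −294 kJ gives 2D = 842, so D = 421 kJ/mol.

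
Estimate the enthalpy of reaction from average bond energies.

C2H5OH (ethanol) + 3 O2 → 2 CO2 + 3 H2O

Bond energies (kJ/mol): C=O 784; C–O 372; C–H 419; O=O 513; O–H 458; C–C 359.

ΔH ≈ −1061 kJ

Bonds broken (reactants):
  C–C: 1 × 359 = 359
  C–H: 5 × 419 = 2095
  C–O: 1 × 372 = 372
  O–H: 1 × 458 = 458
  O=O: 3 × 513 = 1539
  Σ(broken) = 4823 kJ
Bonds formed (products):
  C=O: 4 × 784 = 3136
  O–H: 6 × 458 = 2748
  Σ(formed) = 5884 kJ
ΔH = Σ(broken) − Σ(formed) = 4823 − 5884 = −1061 kJ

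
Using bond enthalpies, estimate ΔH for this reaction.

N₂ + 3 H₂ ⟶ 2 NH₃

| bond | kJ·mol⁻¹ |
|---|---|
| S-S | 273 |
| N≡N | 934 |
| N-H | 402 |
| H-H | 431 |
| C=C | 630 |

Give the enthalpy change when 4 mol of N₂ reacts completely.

Bonds broken (reactants):
  H-H: 3 × 431 = 1293
  N≡N: 1 × 934 = 934
  Σ(broken) = 2227 kJ
Bonds formed (products):
  N-H: 6 × 402 = 2412
  Σ(formed) = 2412 kJ
ΔH = Σ(broken) − Σ(formed) = 2227 − 2412 = −185 kJ
For 4× the reaction as written: 4 × (−185) = −740 kJ

ΔH = −740 kJ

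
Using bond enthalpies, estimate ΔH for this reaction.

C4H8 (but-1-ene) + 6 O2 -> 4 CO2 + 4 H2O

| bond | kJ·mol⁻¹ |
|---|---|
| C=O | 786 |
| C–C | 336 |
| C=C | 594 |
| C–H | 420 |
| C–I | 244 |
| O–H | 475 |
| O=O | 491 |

ΔH ≈ −2516 kJ

Bonds broken (reactants):
  C–C: 2 × 336 = 672
  C–H: 8 × 420 = 3360
  C=C: 1 × 594 = 594
  O=O: 6 × 491 = 2946
  Σ(broken) = 7572 kJ
Bonds formed (products):
  C=O: 8 × 786 = 6288
  O–H: 8 × 475 = 3800
  Σ(formed) = 10088 kJ
ΔH = Σ(broken) − Σ(formed) = 7572 − 10088 = −2516 kJ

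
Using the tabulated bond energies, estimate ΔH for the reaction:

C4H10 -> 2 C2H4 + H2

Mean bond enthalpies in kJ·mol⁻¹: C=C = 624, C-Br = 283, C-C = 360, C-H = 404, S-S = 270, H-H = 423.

ΔH ≈ +217 kJ

Bonds broken (reactants):
  C-C: 3 × 360 = 1080
  C-H: 10 × 404 = 4040
  Σ(broken) = 5120 kJ
Bonds formed (products):
  C-H: 8 × 404 = 3232
  C=C: 2 × 624 = 1248
  H-H: 1 × 423 = 423
  Σ(formed) = 4903 kJ
ΔH = Σ(broken) − Σ(formed) = 5120 − 4903 = +217 kJ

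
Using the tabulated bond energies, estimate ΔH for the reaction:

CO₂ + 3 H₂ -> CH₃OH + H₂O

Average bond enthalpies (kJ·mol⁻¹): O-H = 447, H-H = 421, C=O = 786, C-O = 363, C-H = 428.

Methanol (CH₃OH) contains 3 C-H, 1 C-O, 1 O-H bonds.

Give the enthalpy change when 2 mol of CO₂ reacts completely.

Bonds broken (reactants):
  C=O: 2 × 786 = 1572
  H-H: 3 × 421 = 1263
  Σ(broken) = 2835 kJ
Bonds formed (products):
  C-H: 3 × 428 = 1284
  C-O: 1 × 363 = 363
  O-H: 3 × 447 = 1341
  Σ(formed) = 2988 kJ
ΔH = Σ(broken) − Σ(formed) = 2835 − 2988 = −153 kJ
For 2× the reaction as written: 2 × (−153) = −306 kJ

ΔH = −306 kJ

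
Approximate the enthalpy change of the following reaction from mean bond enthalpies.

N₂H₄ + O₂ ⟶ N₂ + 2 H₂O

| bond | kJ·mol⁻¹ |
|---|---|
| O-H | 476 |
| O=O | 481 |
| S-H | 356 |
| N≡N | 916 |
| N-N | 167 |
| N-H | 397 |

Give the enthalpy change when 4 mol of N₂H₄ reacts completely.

ΔH = −2336 kJ

Bonds broken (reactants):
  N-H: 4 × 397 = 1588
  N-N: 1 × 167 = 167
  O=O: 1 × 481 = 481
  Σ(broken) = 2236 kJ
Bonds formed (products):
  N≡N: 1 × 916 = 916
  O-H: 4 × 476 = 1904
  Σ(formed) = 2820 kJ
ΔH = Σ(broken) − Σ(formed) = 2236 − 2820 = −584 kJ
For 4× the reaction as written: 4 × (−584) = −2336 kJ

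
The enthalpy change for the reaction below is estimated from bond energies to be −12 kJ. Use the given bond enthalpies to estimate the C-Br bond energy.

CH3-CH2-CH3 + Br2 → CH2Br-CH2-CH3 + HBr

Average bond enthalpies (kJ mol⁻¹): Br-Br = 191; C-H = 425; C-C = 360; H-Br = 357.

D(C-Br) ≈ 271 kJ/mol

Let D be the C-Br bond energy.
Σ(broken) = 1×191 + 2×360 + 8×425 = 4311
Σ(formed) = 1×D + 2×360 + 7×425 + 1×357 = 4052 + D
ΔH = Σ(broken) − Σ(formed) = (4311) − (4052 + D) = +259 − D
Setting this equal to −12 kJ gives D = 271 kJ/mol.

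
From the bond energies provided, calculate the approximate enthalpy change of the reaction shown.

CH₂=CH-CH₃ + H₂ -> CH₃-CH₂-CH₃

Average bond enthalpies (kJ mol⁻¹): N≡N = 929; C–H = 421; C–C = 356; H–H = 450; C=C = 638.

Bonds broken (reactants):
  C–C: 1 × 356 = 356
  C–H: 6 × 421 = 2526
  C=C: 1 × 638 = 638
  H–H: 1 × 450 = 450
  Σ(broken) = 3970 kJ
Bonds formed (products):
  C–C: 2 × 356 = 712
  C–H: 8 × 421 = 3368
  Σ(formed) = 4080 kJ
ΔH = Σ(broken) − Σ(formed) = 3970 − 4080 = −110 kJ

ΔH ≈ −110 kJ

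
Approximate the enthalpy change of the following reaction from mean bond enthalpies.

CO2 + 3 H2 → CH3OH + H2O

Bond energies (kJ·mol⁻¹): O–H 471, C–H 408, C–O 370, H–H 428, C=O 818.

ΔH ≈ −87 kJ

Bonds broken (reactants):
  C=O: 2 × 818 = 1636
  H–H: 3 × 428 = 1284
  Σ(broken) = 2920 kJ
Bonds formed (products):
  C–H: 3 × 408 = 1224
  C–O: 1 × 370 = 370
  O–H: 3 × 471 = 1413
  Σ(formed) = 3007 kJ
ΔH = Σ(broken) − Σ(formed) = 2920 − 3007 = −87 kJ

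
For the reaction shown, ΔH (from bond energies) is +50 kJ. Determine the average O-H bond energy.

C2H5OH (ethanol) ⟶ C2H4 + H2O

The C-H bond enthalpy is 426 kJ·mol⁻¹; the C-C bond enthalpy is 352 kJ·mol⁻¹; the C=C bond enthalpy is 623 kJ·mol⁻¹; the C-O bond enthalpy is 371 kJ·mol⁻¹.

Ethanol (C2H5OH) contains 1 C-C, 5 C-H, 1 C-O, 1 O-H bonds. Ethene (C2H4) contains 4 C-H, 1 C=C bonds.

D(O-H) ≈ 476 kJ/mol

Let D be the O-H bond energy.
Σ(broken) = 1×352 + 5×426 + 1×371 + 1×D = 2853 + D
Σ(formed) = 4×426 + 1×623 + 2×D = 2327 + 2D
ΔH = Σ(broken) − Σ(formed) = (2853 + D) − (2327 + 2D) = +526 − D
Setting this equal to +50 kJ gives D = 476 kJ/mol.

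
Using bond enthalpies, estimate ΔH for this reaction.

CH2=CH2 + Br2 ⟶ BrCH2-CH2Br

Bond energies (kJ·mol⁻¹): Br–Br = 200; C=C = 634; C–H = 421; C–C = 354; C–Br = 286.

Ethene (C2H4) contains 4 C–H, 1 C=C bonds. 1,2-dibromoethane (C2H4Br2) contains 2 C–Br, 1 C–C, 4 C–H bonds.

Bonds broken (reactants):
  Br–Br: 1 × 200 = 200
  C–H: 4 × 421 = 1684
  C=C: 1 × 634 = 634
  Σ(broken) = 2518 kJ
Bonds formed (products):
  C–Br: 2 × 286 = 572
  C–C: 1 × 354 = 354
  C–H: 4 × 421 = 1684
  Σ(formed) = 2610 kJ
ΔH = Σ(broken) − Σ(formed) = 2518 − 2610 = −92 kJ

ΔH ≈ −92 kJ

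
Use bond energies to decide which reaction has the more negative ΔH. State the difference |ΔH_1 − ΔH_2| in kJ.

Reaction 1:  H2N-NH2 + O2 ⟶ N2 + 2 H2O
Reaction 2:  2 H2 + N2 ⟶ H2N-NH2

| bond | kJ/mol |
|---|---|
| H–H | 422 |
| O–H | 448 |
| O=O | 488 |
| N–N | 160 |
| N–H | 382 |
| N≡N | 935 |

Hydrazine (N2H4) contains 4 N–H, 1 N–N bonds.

Reaction 1, by 642 kJ

Reaction 1:
  Bonds broken (reactants):
    N–H: 4 × 382 = 1528
    N–N: 1 × 160 = 160
    O=O: 1 × 488 = 488
    Σ(broken) = 2176 kJ
  Bonds formed (products):
    N≡N: 1 × 935 = 935
    O–H: 4 × 448 = 1792
    Σ(formed) = 2727 kJ
  ΔH_1 = 2176 − 2727 = −551 kJ
Reaction 2:
  Bonds broken (reactants):
    H–H: 2 × 422 = 844
    N≡N: 1 × 935 = 935
    Σ(broken) = 1779 kJ
  Bonds formed (products):
    N–H: 4 × 382 = 1528
    N–N: 1 × 160 = 160
    Σ(formed) = 1688 kJ
  ΔH_2 = 1779 − 1688 = +91 kJ
ΔH_1 − ΔH_2 = −642 kJ, so reaction 1 has the more negative ΔH; |ΔH_1 − ΔH_2| = 642 kJ.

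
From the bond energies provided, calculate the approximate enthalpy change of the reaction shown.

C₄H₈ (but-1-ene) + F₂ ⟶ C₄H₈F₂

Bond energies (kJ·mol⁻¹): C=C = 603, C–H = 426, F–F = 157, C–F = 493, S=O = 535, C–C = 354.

Bonds broken (reactants):
  C–C: 2 × 354 = 708
  C–H: 8 × 426 = 3408
  C=C: 1 × 603 = 603
  F–F: 1 × 157 = 157
  Σ(broken) = 4876 kJ
Bonds formed (products):
  C–C: 3 × 354 = 1062
  C–F: 2 × 493 = 986
  C–H: 8 × 426 = 3408
  Σ(formed) = 5456 kJ
ΔH = Σ(broken) − Σ(formed) = 4876 − 5456 = −580 kJ

ΔH ≈ −580 kJ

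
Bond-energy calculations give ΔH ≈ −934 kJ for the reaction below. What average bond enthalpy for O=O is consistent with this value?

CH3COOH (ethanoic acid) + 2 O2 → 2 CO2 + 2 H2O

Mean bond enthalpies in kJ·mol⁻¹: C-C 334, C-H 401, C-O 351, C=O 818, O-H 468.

D(O=O) ≈ 518 kJ/mol

Let D be the O=O bond energy.
Σ(broken) = 1×334 + 3×401 + 1×351 + 1×818 + 1×468 + 2×D = 3174 + 2D
Σ(formed) = 4×818 + 4×468 = 5144
ΔH = Σ(broken) − Σ(formed) = (3174 + 2D) − (5144) = −1970 + 2D
Setting this equal to −934 kJ gives 2D = 1036, so D = 518 kJ/mol.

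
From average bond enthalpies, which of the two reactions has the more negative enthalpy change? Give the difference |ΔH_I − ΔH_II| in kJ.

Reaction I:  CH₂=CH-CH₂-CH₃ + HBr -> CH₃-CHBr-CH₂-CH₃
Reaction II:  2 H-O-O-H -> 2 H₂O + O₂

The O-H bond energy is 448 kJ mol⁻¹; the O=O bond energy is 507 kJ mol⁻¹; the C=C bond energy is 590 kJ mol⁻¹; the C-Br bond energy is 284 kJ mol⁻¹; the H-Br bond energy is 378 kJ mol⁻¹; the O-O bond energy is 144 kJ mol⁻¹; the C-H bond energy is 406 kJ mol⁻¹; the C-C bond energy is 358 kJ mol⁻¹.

Reaction II, by 139 kJ

Reaction I:
  Bonds broken (reactants):
    C-C: 2 × 358 = 716
    C-H: 8 × 406 = 3248
    C=C: 1 × 590 = 590
    H-Br: 1 × 378 = 378
    Σ(broken) = 4932 kJ
  Bonds formed (products):
    C-Br: 1 × 284 = 284
    C-C: 3 × 358 = 1074
    C-H: 9 × 406 = 3654
    Σ(formed) = 5012 kJ
  ΔH_I = 4932 − 5012 = −80 kJ
Reaction II:
  Bonds broken (reactants):
    O-H: 4 × 448 = 1792
    O-O: 2 × 144 = 288
    Σ(broken) = 2080 kJ
  Bonds formed (products):
    O-H: 4 × 448 = 1792
    O=O: 1 × 507 = 507
    Σ(formed) = 2299 kJ
  ΔH_II = 2080 − 2299 = −219 kJ
ΔH_I − ΔH_II = +139 kJ, so reaction II has the more negative ΔH; |ΔH_I − ΔH_II| = 139 kJ.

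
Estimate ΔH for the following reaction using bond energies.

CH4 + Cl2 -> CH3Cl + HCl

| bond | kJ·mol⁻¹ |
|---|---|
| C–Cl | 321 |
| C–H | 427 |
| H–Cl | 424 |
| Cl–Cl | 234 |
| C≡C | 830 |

ΔH ≈ −84 kJ

Bonds broken (reactants):
  C–H: 4 × 427 = 1708
  Cl–Cl: 1 × 234 = 234
  Σ(broken) = 1942 kJ
Bonds formed (products):
  C–Cl: 1 × 321 = 321
  C–H: 3 × 427 = 1281
  H–Cl: 1 × 424 = 424
  Σ(formed) = 2026 kJ
ΔH = Σ(broken) − Σ(formed) = 1942 − 2026 = −84 kJ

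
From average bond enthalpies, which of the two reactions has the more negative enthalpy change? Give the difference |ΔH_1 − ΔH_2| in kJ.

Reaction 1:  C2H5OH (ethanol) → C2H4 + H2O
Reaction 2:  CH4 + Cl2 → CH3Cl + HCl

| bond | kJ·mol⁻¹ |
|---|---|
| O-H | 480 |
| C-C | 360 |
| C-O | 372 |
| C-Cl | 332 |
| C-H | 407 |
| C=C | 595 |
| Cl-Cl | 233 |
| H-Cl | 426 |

Reaction 2, by 182 kJ

Reaction 1:
  Bonds broken (reactants):
    C-C: 1 × 360 = 360
    C-H: 5 × 407 = 2035
    C-O: 1 × 372 = 372
    O-H: 1 × 480 = 480
    Σ(broken) = 3247 kJ
  Bonds formed (products):
    C-H: 4 × 407 = 1628
    C=C: 1 × 595 = 595
    O-H: 2 × 480 = 960
    Σ(formed) = 3183 kJ
  ΔH_1 = 3247 − 3183 = +64 kJ
Reaction 2:
  Bonds broken (reactants):
    C-H: 4 × 407 = 1628
    Cl-Cl: 1 × 233 = 233
    Σ(broken) = 1861 kJ
  Bonds formed (products):
    C-Cl: 1 × 332 = 332
    C-H: 3 × 407 = 1221
    H-Cl: 1 × 426 = 426
    Σ(formed) = 1979 kJ
  ΔH_2 = 1861 − 1979 = −118 kJ
ΔH_1 − ΔH_2 = +182 kJ, so reaction 2 has the more negative ΔH; |ΔH_1 − ΔH_2| = 182 kJ.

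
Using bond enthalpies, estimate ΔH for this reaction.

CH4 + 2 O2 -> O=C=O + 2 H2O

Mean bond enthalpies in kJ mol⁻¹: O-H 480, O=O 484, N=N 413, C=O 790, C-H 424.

ΔH ≈ −836 kJ

Bonds broken (reactants):
  C-H: 4 × 424 = 1696
  O=O: 2 × 484 = 968
  Σ(broken) = 2664 kJ
Bonds formed (products):
  C=O: 2 × 790 = 1580
  O-H: 4 × 480 = 1920
  Σ(formed) = 3500 kJ
ΔH = Σ(broken) − Σ(formed) = 2664 − 3500 = −836 kJ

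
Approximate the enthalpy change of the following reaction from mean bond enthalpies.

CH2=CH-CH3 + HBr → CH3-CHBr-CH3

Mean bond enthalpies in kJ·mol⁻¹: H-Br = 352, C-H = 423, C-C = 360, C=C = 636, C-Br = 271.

Bonds broken (reactants):
  C-C: 1 × 360 = 360
  C-H: 6 × 423 = 2538
  C=C: 1 × 636 = 636
  H-Br: 1 × 352 = 352
  Σ(broken) = 3886 kJ
Bonds formed (products):
  C-Br: 1 × 271 = 271
  C-C: 2 × 360 = 720
  C-H: 7 × 423 = 2961
  Σ(formed) = 3952 kJ
ΔH = Σ(broken) − Σ(formed) = 3886 − 3952 = −66 kJ

ΔH ≈ −66 kJ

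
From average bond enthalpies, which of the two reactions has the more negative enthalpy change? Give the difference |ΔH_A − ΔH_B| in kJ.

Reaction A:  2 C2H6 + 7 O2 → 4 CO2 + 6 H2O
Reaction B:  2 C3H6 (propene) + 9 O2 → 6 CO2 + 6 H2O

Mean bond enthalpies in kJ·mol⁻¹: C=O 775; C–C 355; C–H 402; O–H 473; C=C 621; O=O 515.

Reaction B, by 828 kJ

Reaction A:
  Bonds broken (reactants):
    C–C: 2 × 355 = 710
    C–H: 12 × 402 = 4824
    O=O: 7 × 515 = 3605
    Σ(broken) = 9139 kJ
  Bonds formed (products):
    C=O: 8 × 775 = 6200
    O–H: 12 × 473 = 5676
    Σ(formed) = 11876 kJ
  ΔH_A = 9139 − 11876 = −2737 kJ
Reaction B:
  Bonds broken (reactants):
    C–C: 2 × 355 = 710
    C–H: 12 × 402 = 4824
    C=C: 2 × 621 = 1242
    O=O: 9 × 515 = 4635
    Σ(broken) = 11411 kJ
  Bonds formed (products):
    C=O: 12 × 775 = 9300
    O–H: 12 × 473 = 5676
    Σ(formed) = 14976 kJ
  ΔH_B = 11411 − 14976 = −3565 kJ
ΔH_A − ΔH_B = +828 kJ, so reaction B has the more negative ΔH; |ΔH_A − ΔH_B| = 828 kJ.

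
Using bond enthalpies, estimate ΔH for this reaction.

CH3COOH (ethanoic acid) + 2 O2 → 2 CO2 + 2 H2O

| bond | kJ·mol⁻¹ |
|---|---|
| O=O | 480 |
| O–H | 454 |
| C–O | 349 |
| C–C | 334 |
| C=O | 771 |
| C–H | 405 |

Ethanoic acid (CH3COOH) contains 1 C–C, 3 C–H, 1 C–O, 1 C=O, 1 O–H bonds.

ΔH ≈ −817 kJ

Bonds broken (reactants):
  C–C: 1 × 334 = 334
  C–H: 3 × 405 = 1215
  C–O: 1 × 349 = 349
  C=O: 1 × 771 = 771
  O–H: 1 × 454 = 454
  O=O: 2 × 480 = 960
  Σ(broken) = 4083 kJ
Bonds formed (products):
  C=O: 4 × 771 = 3084
  O–H: 4 × 454 = 1816
  Σ(formed) = 4900 kJ
ΔH = Σ(broken) − Σ(formed) = 4083 − 4900 = −817 kJ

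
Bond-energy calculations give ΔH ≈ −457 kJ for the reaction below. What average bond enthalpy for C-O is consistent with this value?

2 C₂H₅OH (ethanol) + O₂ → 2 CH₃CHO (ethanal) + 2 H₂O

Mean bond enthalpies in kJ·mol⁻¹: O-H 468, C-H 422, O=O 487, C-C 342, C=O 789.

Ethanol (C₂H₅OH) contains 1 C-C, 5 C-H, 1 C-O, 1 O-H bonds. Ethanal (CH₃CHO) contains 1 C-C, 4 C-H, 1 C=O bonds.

Let D be the C-O bond energy.
Σ(broken) = 2×342 + 10×422 + 2×D + 2×468 + 1×487 = 6327 + 2D
Σ(formed) = 2×342 + 8×422 + 2×789 + 4×468 = 7510
ΔH = Σ(broken) − Σ(formed) = (6327 + 2D) − (7510) = −1183 + 2D
Setting this equal to −457 kJ gives 2D = 726, so D = 363 kJ/mol.

D(C-O) ≈ 363 kJ/mol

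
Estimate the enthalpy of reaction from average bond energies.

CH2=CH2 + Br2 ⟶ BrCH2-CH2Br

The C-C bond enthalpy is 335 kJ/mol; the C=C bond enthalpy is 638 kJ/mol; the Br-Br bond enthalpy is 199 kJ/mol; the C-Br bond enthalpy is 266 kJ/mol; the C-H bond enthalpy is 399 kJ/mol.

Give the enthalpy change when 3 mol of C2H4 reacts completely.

ΔH = −90 kJ

Bonds broken (reactants):
  Br-Br: 1 × 199 = 199
  C-H: 4 × 399 = 1596
  C=C: 1 × 638 = 638
  Σ(broken) = 2433 kJ
Bonds formed (products):
  C-Br: 2 × 266 = 532
  C-C: 1 × 335 = 335
  C-H: 4 × 399 = 1596
  Σ(formed) = 2463 kJ
ΔH = Σ(broken) − Σ(formed) = 2433 − 2463 = −30 kJ
For 3× the reaction as written: 3 × (−30) = −90 kJ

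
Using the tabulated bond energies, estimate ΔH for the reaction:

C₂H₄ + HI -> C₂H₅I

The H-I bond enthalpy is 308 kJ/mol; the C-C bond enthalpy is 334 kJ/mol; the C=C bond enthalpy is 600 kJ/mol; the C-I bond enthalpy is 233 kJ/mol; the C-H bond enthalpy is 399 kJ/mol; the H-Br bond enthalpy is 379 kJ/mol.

ΔH ≈ −58 kJ

Bonds broken (reactants):
  C-H: 4 × 399 = 1596
  C=C: 1 × 600 = 600
  H-I: 1 × 308 = 308
  Σ(broken) = 2504 kJ
Bonds formed (products):
  C-C: 1 × 334 = 334
  C-H: 5 × 399 = 1995
  C-I: 1 × 233 = 233
  Σ(formed) = 2562 kJ
ΔH = Σ(broken) − Σ(formed) = 2504 − 2562 = −58 kJ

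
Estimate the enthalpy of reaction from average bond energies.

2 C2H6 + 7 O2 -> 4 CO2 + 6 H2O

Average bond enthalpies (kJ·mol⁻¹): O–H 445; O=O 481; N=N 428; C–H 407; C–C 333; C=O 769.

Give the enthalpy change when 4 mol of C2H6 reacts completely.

Bonds broken (reactants):
  C–C: 2 × 333 = 666
  C–H: 12 × 407 = 4884
  O=O: 7 × 481 = 3367
  Σ(broken) = 8917 kJ
Bonds formed (products):
  C=O: 8 × 769 = 6152
  O–H: 12 × 445 = 5340
  Σ(formed) = 11492 kJ
ΔH = Σ(broken) − Σ(formed) = 8917 − 11492 = −2575 kJ
For 2× the reaction as written: 2 × (−2575) = −5150 kJ

ΔH = −5150 kJ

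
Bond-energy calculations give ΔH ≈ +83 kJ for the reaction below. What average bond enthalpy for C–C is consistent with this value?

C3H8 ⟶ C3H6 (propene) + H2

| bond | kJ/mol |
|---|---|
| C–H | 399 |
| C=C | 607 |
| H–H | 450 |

Let D be the C–C bond energy.
Σ(broken) = 2×D + 8×399 = 3192 + 2D
Σ(formed) = 1×D + 6×399 + 1×607 + 1×450 = 3451 + D
ΔH = Σ(broken) − Σ(formed) = (3192 + 2D) − (3451 + D) = −259 + D
Setting this equal to +83 kJ gives D = 342 kJ/mol.

D(C–C) ≈ 342 kJ/mol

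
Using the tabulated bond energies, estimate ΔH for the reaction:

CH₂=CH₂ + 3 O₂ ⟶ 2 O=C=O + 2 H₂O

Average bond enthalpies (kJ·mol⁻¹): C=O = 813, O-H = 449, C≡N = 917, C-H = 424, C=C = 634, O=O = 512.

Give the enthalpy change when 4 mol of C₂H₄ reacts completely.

ΔH = −4728 kJ

Bonds broken (reactants):
  C-H: 4 × 424 = 1696
  C=C: 1 × 634 = 634
  O=O: 3 × 512 = 1536
  Σ(broken) = 3866 kJ
Bonds formed (products):
  C=O: 4 × 813 = 3252
  O-H: 4 × 449 = 1796
  Σ(formed) = 5048 kJ
ΔH = Σ(broken) − Σ(formed) = 3866 − 5048 = −1182 kJ
For 4× the reaction as written: 4 × (−1182) = −4728 kJ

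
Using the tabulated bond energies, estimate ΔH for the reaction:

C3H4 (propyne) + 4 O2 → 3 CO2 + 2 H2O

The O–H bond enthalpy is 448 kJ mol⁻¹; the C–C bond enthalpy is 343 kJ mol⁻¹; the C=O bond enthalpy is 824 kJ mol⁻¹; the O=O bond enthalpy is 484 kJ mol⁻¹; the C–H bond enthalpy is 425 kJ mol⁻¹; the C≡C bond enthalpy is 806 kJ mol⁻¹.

Bonds broken (reactants):
  C≡C: 1 × 806 = 806
  C–C: 1 × 343 = 343
  C–H: 4 × 425 = 1700
  O=O: 4 × 484 = 1936
  Σ(broken) = 4785 kJ
Bonds formed (products):
  C=O: 6 × 824 = 4944
  O–H: 4 × 448 = 1792
  Σ(formed) = 6736 kJ
ΔH = Σ(broken) − Σ(formed) = 4785 − 6736 = −1951 kJ

ΔH ≈ −1951 kJ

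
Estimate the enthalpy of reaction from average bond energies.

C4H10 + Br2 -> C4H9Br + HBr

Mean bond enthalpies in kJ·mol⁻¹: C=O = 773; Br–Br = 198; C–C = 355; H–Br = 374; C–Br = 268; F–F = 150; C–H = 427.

ΔH ≈ −17 kJ

Bonds broken (reactants):
  Br–Br: 1 × 198 = 198
  C–C: 3 × 355 = 1065
  C–H: 10 × 427 = 4270
  Σ(broken) = 5533 kJ
Bonds formed (products):
  C–Br: 1 × 268 = 268
  C–C: 3 × 355 = 1065
  C–H: 9 × 427 = 3843
  H–Br: 1 × 374 = 374
  Σ(formed) = 5550 kJ
ΔH = Σ(broken) − Σ(formed) = 5533 − 5550 = −17 kJ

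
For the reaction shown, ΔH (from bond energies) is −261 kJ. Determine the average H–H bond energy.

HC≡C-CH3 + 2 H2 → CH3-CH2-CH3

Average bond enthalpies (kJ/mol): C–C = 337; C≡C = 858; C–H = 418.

D(H–H) ≈ 445 kJ/mol

Let D be the H–H bond energy.
Σ(broken) = 1×858 + 1×337 + 4×418 + 2×D = 2867 + 2D
Σ(formed) = 2×337 + 8×418 = 4018
ΔH = Σ(broken) − Σ(formed) = (2867 + 2D) − (4018) = −1151 + 2D
Setting this equal to −261 kJ gives 2D = 890, so D = 445 kJ/mol.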